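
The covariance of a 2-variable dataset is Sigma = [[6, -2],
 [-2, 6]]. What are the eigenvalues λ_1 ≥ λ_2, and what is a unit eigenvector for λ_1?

Step 1 — characteristic polynomial of 2×2 Sigma:
  det(Sigma - λI) = λ² - trace · λ + det = 0.
  trace = 6 + 6 = 12, det = 6·6 - (-2)² = 32.
Step 2 — discriminant:
  Δ = trace² - 4·det = 144 - 128 = 16.
Step 3 — eigenvalues:
  λ = (trace ± √Δ)/2 = (12 ± 4)/2,
  λ_1 = 8,  λ_2 = 4.

Step 4 — unit eigenvector for λ_1: solve (Sigma - λ_1 I)v = 0. First row:
  (6 - 8)·v_x + (-2)·v_y = 0, i.e. (-2)·v_x + (-2)·v_y = 0,
  so v ∝ (b, λ_1 - a) = (-2, 2); multiply by -1 so the first entry is positive: u = (2, -2).
  ||u|| = √((2)² + (-2)²) = √(8) ≈ 2.8284,
  v_1 = u/||u|| ≈ (0.7071, -0.7071) (||v_1|| = 1).

λ_1 = 8,  λ_2 = 4;  v_1 ≈ (0.7071, -0.7071)


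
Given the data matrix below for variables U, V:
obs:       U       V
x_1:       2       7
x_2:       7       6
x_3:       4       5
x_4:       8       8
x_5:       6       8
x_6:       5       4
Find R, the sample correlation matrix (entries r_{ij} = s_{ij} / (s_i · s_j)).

Step 1 — column means:
  mean(U) = (2 + 7 + 4 + 8 + 6 + 5) / 6 = 32/6 = 5.3333
  mean(V) = (7 + 6 + 5 + 8 + 8 + 4) / 6 = 38/6 = 6.3333

Step 2 — sample variances and covariances s[i,j] = (1/(n-1)) · Σ_k (x_{k,i} - mean_i) · (x_{k,j} - mean_j), with n-1 = 5:
  s[U,U] = ((-3.3333)·(-3.3333) + (1.6667)·(1.6667) + (-1.3333)·(-1.3333) + (2.6667)·(2.6667) + (0.6667)·(0.6667) + (-0.3333)·(-0.3333)) / 5 = 23.3333/5 = 4.6667
  s[U,V] = ((-3.3333)·(0.6667) + (1.6667)·(-0.3333) + (-1.3333)·(-1.3333) + (2.6667)·(1.6667) + (0.6667)·(1.6667) + (-0.3333)·(-2.3333)) / 5 = 5.3333/5 = 1.0667
  s[V,V] = ((0.6667)·(0.6667) + (-0.3333)·(-0.3333) + (-1.3333)·(-1.3333) + (1.6667)·(1.6667) + (1.6667)·(1.6667) + (-2.3333)·(-2.3333)) / 5 = 13.3333/5 = 2.6667
  Sample standard deviations s_i = √(s[i,i]):
  s(U) = √(4.6667) = 2.1602
  s(V) = √(2.6667) = 1.633

Step 3 — r_{ij} = s_{ij} / (s_i · s_j):
  r[U,U] = 1 (diagonal).
  r[U,V] = 1.0667 / (2.1602 · 1.633) = 1.0667 / 3.5277 = 0.3024
  r[V,V] = 1 (diagonal).

R is symmetric with unit diagonal. Assembling:

R = [[1, 0.3024],
 [0.3024, 1]]


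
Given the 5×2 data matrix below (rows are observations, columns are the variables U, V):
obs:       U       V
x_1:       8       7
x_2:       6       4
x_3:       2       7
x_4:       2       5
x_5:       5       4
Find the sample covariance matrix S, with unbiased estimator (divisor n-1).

Step 1 — column means:
  mean(U) = (8 + 6 + 2 + 2 + 5) / 5 = 23/5 = 4.6
  mean(V) = (7 + 4 + 7 + 5 + 4) / 5 = 27/5 = 5.4

Step 2 — sample covariance S[i,j] = (1/(n-1)) · Σ_k (x_{k,i} - mean_i) · (x_{k,j} - mean_j), with n-1 = 4.
  S[U,U] = ((3.4)·(3.4) + (1.4)·(1.4) + (-2.6)·(-2.6) + (-2.6)·(-2.6) + (0.4)·(0.4)) / 4 = 27.2/4 = 6.8
  S[U,V] = ((3.4)·(1.6) + (1.4)·(-1.4) + (-2.6)·(1.6) + (-2.6)·(-0.4) + (0.4)·(-1.4)) / 4 = -0.2/4 = -0.05
  S[V,V] = ((1.6)·(1.6) + (-1.4)·(-1.4) + (1.6)·(1.6) + (-0.4)·(-0.4) + (-1.4)·(-1.4)) / 4 = 9.2/4 = 2.3

S is symmetric (S[j,i] = S[i,j]). Assembling:

S = [[6.8, -0.05],
 [-0.05, 2.3]]


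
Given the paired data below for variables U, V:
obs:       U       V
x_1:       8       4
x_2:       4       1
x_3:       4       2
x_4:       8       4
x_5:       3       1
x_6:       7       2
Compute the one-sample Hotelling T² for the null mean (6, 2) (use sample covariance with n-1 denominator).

Step 1 — sample mean vector:
  mean(U) = (8 + 4 + 4 + 8 + 3 + 7) / 6 = 34/6 = 5.6667
  mean(V) = (4 + 1 + 2 + 4 + 1 + 2) / 6 = 14/6 = 2.3333
  x̄ = (5.6667, 2.3333),  deviation x̄ - mu_0 = (5.6667, 2.3333) - (6, 2) = (-0.3333, 0.3333).

Step 2 — sample covariance matrix, S[i,j] = (1/(n-1)) · Σ_k (x_{k,i} - mean_i) · (x_{k,j} - mean_j), divisor n-1 = 5:
  S[U,U] = ((2.3333)·(2.3333) + (-1.6667)·(-1.6667) + (-1.6667)·(-1.6667) + (2.3333)·(2.3333) + (-2.6667)·(-2.6667) + (1.3333)·(1.3333)) / 5 = 25.3333/5 = 5.0667
  S[U,V] = ((2.3333)·(1.6667) + (-1.6667)·(-1.3333) + (-1.6667)·(-0.3333) + (2.3333)·(1.6667) + (-2.6667)·(-1.3333) + (1.3333)·(-0.3333)) / 5 = 13.6667/5 = 2.7333
  S[V,V] = ((1.6667)·(1.6667) + (-1.3333)·(-1.3333) + (-0.3333)·(-0.3333) + (1.6667)·(1.6667) + (-1.3333)·(-1.3333) + (-0.3333)·(-0.3333)) / 5 = 9.3333/5 = 1.8667
  S = [[5.0667, 2.7333],
 [2.7333, 1.8667]].

Step 3 — invert S. det(S) = 5.0667·1.8667 - (2.7333)² = 1.9867.
  S^{-1} = (1/det) · [[d, -b], [-b, a]] = [[0.9396, -1.3758],
 [-1.3758, 2.5503]].

Step 4 — quadratic form (x̄ - mu_0)^T · S^{-1} · (x̄ - mu_0):
  S^{-1} · (x̄ - mu_0) = (-0.7718, 1.3087),
  (x̄ - mu_0)^T · [...] = (-0.3333)·(-0.7718) + (0.3333)·(1.3087) = 0.6935.

Step 5 — scale by n: T² = 6 · 0.6935 = 4.1611.

T² ≈ 4.1611


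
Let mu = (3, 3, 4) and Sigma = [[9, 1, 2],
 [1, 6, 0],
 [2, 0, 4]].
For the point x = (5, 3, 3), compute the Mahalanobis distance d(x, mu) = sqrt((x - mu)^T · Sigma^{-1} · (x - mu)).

Step 1 — centre the observation: (x - mu) = (2, 0, -1).

Step 2 — invert Sigma (cofactor / det for 3×3, or solve directly):
  Sigma^{-1} = [[0.1277, -0.0213, -0.0638],
 [-0.0213, 0.1702, 0.0106],
 [-0.0638, 0.0106, 0.2819]].

Step 3 — form the quadratic (x - mu)^T · Sigma^{-1} · (x - mu):
  Sigma^{-1} · (x - mu) = (0.3191, -0.0532, -0.4096).
  (x - mu)^T · [Sigma^{-1} · (x - mu)] = (2)·(0.3191) + (0)·(-0.0532) + (-1)·(-0.4096) = 1.0479.

Step 4 — take square root: d = √(1.0479) ≈ 1.0237.

d(x, mu) = √(1.0479) ≈ 1.0237


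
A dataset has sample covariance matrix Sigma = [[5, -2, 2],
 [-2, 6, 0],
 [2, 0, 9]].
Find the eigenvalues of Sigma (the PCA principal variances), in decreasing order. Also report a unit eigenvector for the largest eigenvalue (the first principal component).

Step 1 — characteristic polynomial p(λ) = det(λI - Sigma) = λ³ - tr·λ² + c_1·λ - det, where tr = trace, c_1 = sum of the principal 2×2 minors, det = det(Sigma):
  tr = 5 + 6 + 9 = 20,
  c_1 = (5·6 - (-2)²) + (5·9 - (2)²) + (6·9 - (0)²) = 26 + 41 + 54 = 121,
  det = 5·(6·9 - (0)²) - (-2)·((-2)·9 - (0)·(2)) + (2)·((-2)·(0) - 6·(2)) = 5·(54) - (-2)·(-18) + (2)·(-12) = 210.
  So p(λ) = λ³ - 20λ² + 121λ - 210.
Step 2 — look for an integer root (rational root theorem: any rational root is an integer divisor of 210). Testing λ = 3:
  p(3) = 27 - 180 + 363 - 210 = 0  ✓
  Dividing out (λ - 3): p(λ) = (λ - 3)(λ² - 17λ + 70).
Step 3 — remaining eigenvalues from the quadratic λ² - 17λ + 70 = 0:
  Δ = 17² - 4·70 = 289 - 280 = 9,  λ = (17 ± √9)/2 = (17 ± 3)/2 = 10 or 7.
  Sorted: λ_1 = 10,  λ_2 = 7,  λ_3 = 3  (check: sum = 20 = tr ✓).

Step 4 — unit eigenvector for λ_1 = 10: v spans the null space of (Sigma - λ_1 I), whose rows are
  r_1 = (-5, -2, 2),  r_2 = (-2, -4, 0),  r_3 = (2, 0, -1).
  v is orthogonal to every row, so take v ∝ r_1 × r_2 = ((-2)·(0) - (2)·(-4), (2)·(-2) - (-5)·(0), (-5)·(-4) - (-2)·(-2)) = (8, -4, 16).
  Rescale (divide by 4): u = (2, -1, 4).
  ||u|| = √((2)² + (-1)² + (4)²) = √(21) ≈ 4.5826,  v_1 = u/||u|| ≈ (0.4364, -0.2182, 0.8729) (||v_1|| = 1).

λ_1 = 10,  λ_2 = 7,  λ_3 = 3;  v_1 ≈ (0.4364, -0.2182, 0.8729)


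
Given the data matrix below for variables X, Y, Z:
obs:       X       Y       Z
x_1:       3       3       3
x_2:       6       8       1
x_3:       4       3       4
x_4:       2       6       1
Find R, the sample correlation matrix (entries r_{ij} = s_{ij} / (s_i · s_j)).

Step 1 — column means:
  mean(X) = (3 + 6 + 4 + 2) / 4 = 15/4 = 3.75
  mean(Y) = (3 + 8 + 3 + 6) / 4 = 20/4 = 5
  mean(Z) = (3 + 1 + 4 + 1) / 4 = 9/4 = 2.25

Step 2 — sample variances and covariances s[i,j] = (1/(n-1)) · Σ_k (x_{k,i} - mean_i) · (x_{k,j} - mean_j), with n-1 = 3:
  s[X,X] = ((-0.75)·(-0.75) + (2.25)·(2.25) + (0.25)·(0.25) + (-1.75)·(-1.75)) / 3 = 8.75/3 = 2.9167
  s[X,Y] = ((-0.75)·(-2) + (2.25)·(3) + (0.25)·(-2) + (-1.75)·(1)) / 3 = 6/3 = 2
  s[X,Z] = ((-0.75)·(0.75) + (2.25)·(-1.25) + (0.25)·(1.75) + (-1.75)·(-1.25)) / 3 = -0.75/3 = -0.25
  s[Y,Y] = ((-2)·(-2) + (3)·(3) + (-2)·(-2) + (1)·(1)) / 3 = 18/3 = 6
  s[Y,Z] = ((-2)·(0.75) + (3)·(-1.25) + (-2)·(1.75) + (1)·(-1.25)) / 3 = -10/3 = -3.3333
  s[Z,Z] = ((0.75)·(0.75) + (-1.25)·(-1.25) + (1.75)·(1.75) + (-1.25)·(-1.25)) / 3 = 6.75/3 = 2.25
  Sample standard deviations s_i = √(s[i,i]):
  s(X) = √(2.9167) = 1.7078
  s(Y) = √(6) = 2.4495
  s(Z) = √(2.25) = 1.5

Step 3 — r_{ij} = s_{ij} / (s_i · s_j):
  r[X,X] = 1 (diagonal).
  r[X,Y] = 2 / (1.7078 · 2.4495) = 2 / 4.1833 = 0.4781
  r[X,Z] = -0.25 / (1.7078 · 1.5) = -0.25 / 2.5617 = -0.0976
  r[Y,Y] = 1 (diagonal).
  r[Y,Z] = -3.3333 / (2.4495 · 1.5) = -3.3333 / 3.6742 = -0.9072
  r[Z,Z] = 1 (diagonal).

R is symmetric with unit diagonal. Assembling:

R = [[1, 0.4781, -0.0976],
 [0.4781, 1, -0.9072],
 [-0.0976, -0.9072, 1]]


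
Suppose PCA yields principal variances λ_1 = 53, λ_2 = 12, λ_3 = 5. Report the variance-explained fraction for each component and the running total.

Step 1 — total variance = trace(Sigma) = Σ λ_i = 53 + 12 + 5 = 70.

Step 2 — fraction explained by component i = λ_i / Σ λ:
  PC1: 53/70 = 0.7571
  PC2: 12/70 = 0.1714
  PC3: 5/70 = 0.0714

Step 3 — cumulative fraction after k components = (λ_1 + ... + λ_k) / Σ λ:
  k = 1: 53/70 = 0.7571
  k = 2: (53 + 12)/70 = 65/70 = 0.9286
  k = 3: (53 + 12 + 5)/70 = 70/70 = 1

Summary (fraction, with percent):

explained: PC1 0.7571 (75.71%), PC2 0.1714 (17.14%), PC3 0.0714 (7.14%);  cumulative: 0.7571, 0.9286, 1


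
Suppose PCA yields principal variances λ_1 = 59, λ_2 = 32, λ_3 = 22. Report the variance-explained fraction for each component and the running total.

Step 1 — total variance = trace(Sigma) = Σ λ_i = 59 + 32 + 22 = 113.

Step 2 — fraction explained by component i = λ_i / Σ λ:
  PC1: 59/113 = 0.5221
  PC2: 32/113 = 0.2832
  PC3: 22/113 = 0.1947

Step 3 — cumulative fraction after k components = (λ_1 + ... + λ_k) / Σ λ:
  k = 1: 59/113 = 0.5221
  k = 2: (59 + 32)/113 = 91/113 = 0.8053
  k = 3: (59 + 32 + 22)/113 = 113/113 = 1

Summary (fraction, with percent):

explained: PC1 0.5221 (52.21%), PC2 0.2832 (28.32%), PC3 0.1947 (19.47%);  cumulative: 0.5221, 0.8053, 1


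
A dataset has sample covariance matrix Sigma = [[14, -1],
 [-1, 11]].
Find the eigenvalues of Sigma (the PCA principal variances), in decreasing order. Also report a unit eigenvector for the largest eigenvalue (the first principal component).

Step 1 — characteristic polynomial of 2×2 Sigma:
  det(Sigma - λI) = λ² - trace · λ + det = 0.
  trace = 14 + 11 = 25, det = 14·11 - (-1)² = 153.
Step 2 — discriminant:
  Δ = trace² - 4·det = 625 - 612 = 13.
Step 3 — eigenvalues:
  λ = (trace ± √Δ)/2 = (25 ± 3.6056)/2,
  λ_1 = 14.3028,  λ_2 = 10.6972.

Step 4 — unit eigenvector for λ_1: solve (Sigma - λ_1 I)v = 0. First row:
  (14 - 14.3028)·v_x + (-1)·v_y = 0, i.e. (-0.3028)·v_x + (-1)·v_y = 0,
  so v ∝ (b, λ_1 - a) = (-1, 0.3028); multiply by -1 so the first entry is positive: u = (1, -0.3028).
  ||u|| = √((1)² + (-0.3028)²) = √(1.0917) ≈ 1.0448,
  v_1 = u/||u|| ≈ (0.9571, -0.2898) (||v_1|| = 1).

λ_1 = 14.3028,  λ_2 = 10.6972;  v_1 ≈ (0.9571, -0.2898)


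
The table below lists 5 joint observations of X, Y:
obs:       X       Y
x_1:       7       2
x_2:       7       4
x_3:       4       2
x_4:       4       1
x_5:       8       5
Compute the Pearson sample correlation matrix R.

Step 1 — column means:
  mean(X) = (7 + 7 + 4 + 4 + 8) / 5 = 30/5 = 6
  mean(Y) = (2 + 4 + 2 + 1 + 5) / 5 = 14/5 = 2.8

Step 2 — sample variances and covariances s[i,j] = (1/(n-1)) · Σ_k (x_{k,i} - mean_i) · (x_{k,j} - mean_j), with n-1 = 4:
  s[X,X] = ((1)·(1) + (1)·(1) + (-2)·(-2) + (-2)·(-2) + (2)·(2)) / 4 = 14/4 = 3.5
  s[X,Y] = ((1)·(-0.8) + (1)·(1.2) + (-2)·(-0.8) + (-2)·(-1.8) + (2)·(2.2)) / 4 = 10/4 = 2.5
  s[Y,Y] = ((-0.8)·(-0.8) + (1.2)·(1.2) + (-0.8)·(-0.8) + (-1.8)·(-1.8) + (2.2)·(2.2)) / 4 = 10.8/4 = 2.7
  Sample standard deviations s_i = √(s[i,i]):
  s(X) = √(3.5) = 1.8708
  s(Y) = √(2.7) = 1.6432

Step 3 — r_{ij} = s_{ij} / (s_i · s_j):
  r[X,X] = 1 (diagonal).
  r[X,Y] = 2.5 / (1.8708 · 1.6432) = 2.5 / 3.0741 = 0.8133
  r[Y,Y] = 1 (diagonal).

R is symmetric with unit diagonal. Assembling:

R = [[1, 0.8133],
 [0.8133, 1]]


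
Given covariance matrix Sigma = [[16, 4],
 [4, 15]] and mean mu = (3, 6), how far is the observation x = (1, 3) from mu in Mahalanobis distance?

Step 1 — centre the observation: (x - mu) = (-2, -3).

Step 2 — invert Sigma. det(Sigma) = 16·15 - (4)² = 224.
  Sigma^{-1} = (1/det) · [[d, -b], [-b, a]] = [[0.067, -0.0179],
 [-0.0179, 0.0714]].

Step 3 — form the quadratic (x - mu)^T · Sigma^{-1} · (x - mu):
  Sigma^{-1} · (x - mu) = (-0.0804, -0.1786).
  (x - mu)^T · [Sigma^{-1} · (x - mu)] = (-2)·(-0.0804) + (-3)·(-0.1786) = 0.6964.

Step 4 — take square root: d = √(0.6964) ≈ 0.8345.

d(x, mu) = √(0.6964) ≈ 0.8345


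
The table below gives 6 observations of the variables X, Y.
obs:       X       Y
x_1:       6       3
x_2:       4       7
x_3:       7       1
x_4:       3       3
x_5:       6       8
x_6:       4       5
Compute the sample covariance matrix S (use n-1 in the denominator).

Step 1 — column means:
  mean(X) = (6 + 4 + 7 + 3 + 6 + 4) / 6 = 30/6 = 5
  mean(Y) = (3 + 7 + 1 + 3 + 8 + 5) / 6 = 27/6 = 4.5

Step 2 — sample covariance S[i,j] = (1/(n-1)) · Σ_k (x_{k,i} - mean_i) · (x_{k,j} - mean_j), with n-1 = 5.
  S[X,X] = ((1)·(1) + (-1)·(-1) + (2)·(2) + (-2)·(-2) + (1)·(1) + (-1)·(-1)) / 5 = 12/5 = 2.4
  S[X,Y] = ((1)·(-1.5) + (-1)·(2.5) + (2)·(-3.5) + (-2)·(-1.5) + (1)·(3.5) + (-1)·(0.5)) / 5 = -5/5 = -1
  S[Y,Y] = ((-1.5)·(-1.5) + (2.5)·(2.5) + (-3.5)·(-3.5) + (-1.5)·(-1.5) + (3.5)·(3.5) + (0.5)·(0.5)) / 5 = 35.5/5 = 7.1

S is symmetric (S[j,i] = S[i,j]). Assembling:

S = [[2.4, -1],
 [-1, 7.1]]


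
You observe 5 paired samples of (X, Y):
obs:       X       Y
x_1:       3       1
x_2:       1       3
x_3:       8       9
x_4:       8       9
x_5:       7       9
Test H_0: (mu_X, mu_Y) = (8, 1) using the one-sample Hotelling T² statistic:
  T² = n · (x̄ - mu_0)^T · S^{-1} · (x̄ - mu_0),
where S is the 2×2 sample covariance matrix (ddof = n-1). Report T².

Step 1 — sample mean vector:
  mean(X) = (3 + 1 + 8 + 8 + 7) / 5 = 27/5 = 5.4
  mean(Y) = (1 + 3 + 9 + 9 + 9) / 5 = 31/5 = 6.2
  x̄ = (5.4, 6.2),  deviation x̄ - mu_0 = (5.4, 6.2) - (8, 1) = (-2.6, 5.2).

Step 2 — sample covariance matrix, S[i,j] = (1/(n-1)) · Σ_k (x_{k,i} - mean_i) · (x_{k,j} - mean_j), divisor n-1 = 4:
  S[X,X] = ((-2.4)·(-2.4) + (-4.4)·(-4.4) + (2.6)·(2.6) + (2.6)·(2.6) + (1.6)·(1.6)) / 4 = 41.2/4 = 10.3
  S[X,Y] = ((-2.4)·(-5.2) + (-4.4)·(-3.2) + (2.6)·(2.8) + (2.6)·(2.8) + (1.6)·(2.8)) / 4 = 45.6/4 = 11.4
  S[Y,Y] = ((-5.2)·(-5.2) + (-3.2)·(-3.2) + (2.8)·(2.8) + (2.8)·(2.8) + (2.8)·(2.8)) / 4 = 60.8/4 = 15.2
  S = [[10.3, 11.4],
 [11.4, 15.2]].

Step 3 — invert S. det(S) = 10.3·15.2 - (11.4)² = 26.6.
  S^{-1} = (1/det) · [[d, -b], [-b, a]] = [[0.5714, -0.4286],
 [-0.4286, 0.3872]].

Step 4 — quadratic form (x̄ - mu_0)^T · S^{-1} · (x̄ - mu_0):
  S^{-1} · (x̄ - mu_0) = (-3.7143, 3.1278),
  (x̄ - mu_0)^T · [...] = (-2.6)·(-3.7143) + (5.2)·(3.1278) = 25.9218.

Step 5 — scale by n: T² = 5 · 25.9218 = 129.609.

T² ≈ 129.609


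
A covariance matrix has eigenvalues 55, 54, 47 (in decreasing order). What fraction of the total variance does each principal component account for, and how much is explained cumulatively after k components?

Step 1 — total variance = trace(Sigma) = Σ λ_i = 55 + 54 + 47 = 156.

Step 2 — fraction explained by component i = λ_i / Σ λ:
  PC1: 55/156 = 0.3526
  PC2: 54/156 = 0.3462
  PC3: 47/156 = 0.3013

Step 3 — cumulative fraction after k components = (λ_1 + ... + λ_k) / Σ λ:
  k = 1: 55/156 = 0.3526
  k = 2: (55 + 54)/156 = 109/156 = 0.6987
  k = 3: (55 + 54 + 47)/156 = 156/156 = 1

Summary (fraction, with percent):

explained: PC1 0.3526 (35.26%), PC2 0.3462 (34.62%), PC3 0.3013 (30.13%);  cumulative: 0.3526, 0.6987, 1


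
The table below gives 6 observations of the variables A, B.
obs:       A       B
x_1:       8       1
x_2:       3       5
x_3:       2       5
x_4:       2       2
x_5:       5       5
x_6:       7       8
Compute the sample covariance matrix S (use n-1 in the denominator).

Step 1 — column means:
  mean(A) = (8 + 3 + 2 + 2 + 5 + 7) / 6 = 27/6 = 4.5
  mean(B) = (1 + 5 + 5 + 2 + 5 + 8) / 6 = 26/6 = 4.3333

Step 2 — sample covariance S[i,j] = (1/(n-1)) · Σ_k (x_{k,i} - mean_i) · (x_{k,j} - mean_j), with n-1 = 5.
  S[A,A] = ((3.5)·(3.5) + (-1.5)·(-1.5) + (-2.5)·(-2.5) + (-2.5)·(-2.5) + (0.5)·(0.5) + (2.5)·(2.5)) / 5 = 33.5/5 = 6.7
  S[A,B] = ((3.5)·(-3.3333) + (-1.5)·(0.6667) + (-2.5)·(0.6667) + (-2.5)·(-2.3333) + (0.5)·(0.6667) + (2.5)·(3.6667)) / 5 = 1/5 = 0.2
  S[B,B] = ((-3.3333)·(-3.3333) + (0.6667)·(0.6667) + (0.6667)·(0.6667) + (-2.3333)·(-2.3333) + (0.6667)·(0.6667) + (3.6667)·(3.6667)) / 5 = 31.3333/5 = 6.2667

S is symmetric (S[j,i] = S[i,j]). Assembling:

S = [[6.7, 0.2],
 [0.2, 6.2667]]


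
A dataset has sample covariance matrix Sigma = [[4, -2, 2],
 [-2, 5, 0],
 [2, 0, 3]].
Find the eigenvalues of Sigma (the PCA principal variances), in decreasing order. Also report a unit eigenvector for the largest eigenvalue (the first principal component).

Step 1 — characteristic polynomial p(λ) = det(λI - Sigma) = λ³ - tr·λ² + c_1·λ - det, where tr = trace, c_1 = sum of the principal 2×2 minors, det = det(Sigma):
  tr = 4 + 5 + 3 = 12,
  c_1 = (4·5 - (-2)²) + (4·3 - (2)²) + (5·3 - (0)²) = 16 + 8 + 15 = 39,
  det = 4·(5·3 - (0)²) - (-2)·((-2)·3 - (0)·(2)) + (2)·((-2)·(0) - 5·(2)) = 4·(15) - (-2)·(-6) + (2)·(-10) = 28.
  So p(λ) = λ³ - 12λ² + 39λ - 28.
Step 2 — look for an integer root (rational root theorem: any rational root is an integer divisor of 28). Testing λ = 1:
  p(1) = 1 - 12 + 39 - 28 = 0  ✓
  Dividing out (λ - 1): p(λ) = (λ - 1)(λ² - 11λ + 28).
Step 3 — remaining eigenvalues from the quadratic λ² - 11λ + 28 = 0:
  Δ = 11² - 4·28 = 121 - 112 = 9,  λ = (11 ± √9)/2 = (11 ± 3)/2 = 7 or 4.
  Sorted: λ_1 = 7,  λ_2 = 4,  λ_3 = 1  (check: sum = 12 = tr ✓).

Step 4 — unit eigenvector for λ_1 = 7: v spans the null space of (Sigma - λ_1 I), whose rows are
  r_1 = (-3, -2, 2),  r_2 = (-2, -2, 0),  r_3 = (2, 0, -4).
  v is orthogonal to every row, so take v ∝ r_1 × r_2 = ((-2)·(0) - (2)·(-2), (2)·(-2) - (-3)·(0), (-3)·(-2) - (-2)·(-2)) = (4, -4, 2).
  Rescale (divide by 2): u = (2, -2, 1).
  ||u|| = √((2)² + (-2)² + (1)²) = √(9) = 3,  v_1 = u/||u|| ≈ (0.6667, -0.6667, 0.3333) (||v_1|| = 1).

λ_1 = 7,  λ_2 = 4,  λ_3 = 1;  v_1 ≈ (0.6667, -0.6667, 0.3333)


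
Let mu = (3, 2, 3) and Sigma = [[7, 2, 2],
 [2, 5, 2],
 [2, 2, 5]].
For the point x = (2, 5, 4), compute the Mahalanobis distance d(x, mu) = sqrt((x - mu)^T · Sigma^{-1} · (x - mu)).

Step 1 — centre the observation: (x - mu) = (-1, 3, 1).

Step 2 — invert Sigma (cofactor / det for 3×3, or solve directly):
  Sigma^{-1} = [[0.1707, -0.0488, -0.0488],
 [-0.0488, 0.252, -0.0813],
 [-0.0488, -0.0813, 0.252]].

Step 3 — form the quadratic (x - mu)^T · Sigma^{-1} · (x - mu):
  Sigma^{-1} · (x - mu) = (-0.3659, 0.7236, 0.0569).
  (x - mu)^T · [Sigma^{-1} · (x - mu)] = (-1)·(-0.3659) + (3)·(0.7236) + (1)·(0.0569) = 2.5935.

Step 4 — take square root: d = √(2.5935) ≈ 1.6104.

d(x, mu) = √(2.5935) ≈ 1.6104


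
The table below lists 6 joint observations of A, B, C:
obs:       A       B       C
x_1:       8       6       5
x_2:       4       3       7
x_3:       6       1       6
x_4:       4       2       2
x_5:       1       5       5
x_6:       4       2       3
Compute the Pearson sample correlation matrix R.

Step 1 — column means:
  mean(A) = (8 + 4 + 6 + 4 + 1 + 4) / 6 = 27/6 = 4.5
  mean(B) = (6 + 3 + 1 + 2 + 5 + 2) / 6 = 19/6 = 3.1667
  mean(C) = (5 + 7 + 6 + 2 + 5 + 3) / 6 = 28/6 = 4.6667

Step 2 — sample variances and covariances s[i,j] = (1/(n-1)) · Σ_k (x_{k,i} - mean_i) · (x_{k,j} - mean_j), with n-1 = 5:
  s[A,A] = ((3.5)·(3.5) + (-0.5)·(-0.5) + (1.5)·(1.5) + (-0.5)·(-0.5) + (-3.5)·(-3.5) + (-0.5)·(-0.5)) / 5 = 27.5/5 = 5.5
  s[A,B] = ((3.5)·(2.8333) + (-0.5)·(-0.1667) + (1.5)·(-2.1667) + (-0.5)·(-1.1667) + (-3.5)·(1.8333) + (-0.5)·(-1.1667)) / 5 = 1.5/5 = 0.3
  s[A,C] = ((3.5)·(0.3333) + (-0.5)·(2.3333) + (1.5)·(1.3333) + (-0.5)·(-2.6667) + (-3.5)·(0.3333) + (-0.5)·(-1.6667)) / 5 = 3/5 = 0.6
  s[B,B] = ((2.8333)·(2.8333) + (-0.1667)·(-0.1667) + (-2.1667)·(-2.1667) + (-1.1667)·(-1.1667) + (1.8333)·(1.8333) + (-1.1667)·(-1.1667)) / 5 = 18.8333/5 = 3.7667
  s[B,C] = ((2.8333)·(0.3333) + (-0.1667)·(2.3333) + (-2.1667)·(1.3333) + (-1.1667)·(-2.6667) + (1.8333)·(0.3333) + (-1.1667)·(-1.6667)) / 5 = 3.3333/5 = 0.6667
  s[C,C] = ((0.3333)·(0.3333) + (2.3333)·(2.3333) + (1.3333)·(1.3333) + (-2.6667)·(-2.6667) + (0.3333)·(0.3333) + (-1.6667)·(-1.6667)) / 5 = 17.3333/5 = 3.4667
  Sample standard deviations s_i = √(s[i,i]):
  s(A) = √(5.5) = 2.3452
  s(B) = √(3.7667) = 1.9408
  s(C) = √(3.4667) = 1.8619

Step 3 — r_{ij} = s_{ij} / (s_i · s_j):
  r[A,A] = 1 (diagonal).
  r[A,B] = 0.3 / (2.3452 · 1.9408) = 0.3 / 4.5516 = 0.0659
  r[A,C] = 0.6 / (2.3452 · 1.8619) = 0.6 / 4.3665 = 0.1374
  r[B,B] = 1 (diagonal).
  r[B,C] = 0.6667 / (1.9408 · 1.8619) = 0.6667 / 3.6136 = 0.1845
  r[C,C] = 1 (diagonal).

R is symmetric with unit diagonal. Assembling:

R = [[1, 0.0659, 0.1374],
 [0.0659, 1, 0.1845],
 [0.1374, 0.1845, 1]]


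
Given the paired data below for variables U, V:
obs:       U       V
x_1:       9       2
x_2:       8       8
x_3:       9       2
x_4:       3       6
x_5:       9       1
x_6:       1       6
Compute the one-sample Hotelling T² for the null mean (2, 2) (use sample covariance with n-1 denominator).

Step 1 — sample mean vector:
  mean(U) = (9 + 8 + 9 + 3 + 9 + 1) / 6 = 39/6 = 6.5
  mean(V) = (2 + 8 + 2 + 6 + 1 + 6) / 6 = 25/6 = 4.1667
  x̄ = (6.5, 4.1667),  deviation x̄ - mu_0 = (6.5, 4.1667) - (2, 2) = (4.5, 2.1667).

Step 2 — sample covariance matrix, S[i,j] = (1/(n-1)) · Σ_k (x_{k,i} - mean_i) · (x_{k,j} - mean_j), divisor n-1 = 5:
  S[U,U] = ((2.5)·(2.5) + (1.5)·(1.5) + (2.5)·(2.5) + (-3.5)·(-3.5) + (2.5)·(2.5) + (-5.5)·(-5.5)) / 5 = 63.5/5 = 12.7
  S[U,V] = ((2.5)·(-2.1667) + (1.5)·(3.8333) + (2.5)·(-2.1667) + (-3.5)·(1.8333) + (2.5)·(-3.1667) + (-5.5)·(1.8333)) / 5 = -29.5/5 = -5.9
  S[V,V] = ((-2.1667)·(-2.1667) + (3.8333)·(3.8333) + (-2.1667)·(-2.1667) + (1.8333)·(1.8333) + (-3.1667)·(-3.1667) + (1.8333)·(1.8333)) / 5 = 40.8333/5 = 8.1667
  S = [[12.7, -5.9],
 [-5.9, 8.1667]].

Step 3 — invert S. det(S) = 12.7·8.1667 - (-5.9)² = 68.9067.
  S^{-1} = (1/det) · [[d, -b], [-b, a]] = [[0.1185, 0.0856],
 [0.0856, 0.1843]].

Step 4 — quadratic form (x̄ - mu_0)^T · S^{-1} · (x̄ - mu_0):
  S^{-1} · (x̄ - mu_0) = (0.7188, 0.7846),
  (x̄ - mu_0)^T · [...] = (4.5)·(0.7188) + (2.1667)·(0.7846) = 4.9349.

Step 5 — scale by n: T² = 6 · 4.9349 = 29.6091.

T² ≈ 29.6091


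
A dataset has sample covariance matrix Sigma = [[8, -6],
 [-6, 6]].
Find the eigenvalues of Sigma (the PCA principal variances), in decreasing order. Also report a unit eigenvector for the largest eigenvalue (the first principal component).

Step 1 — characteristic polynomial of 2×2 Sigma:
  det(Sigma - λI) = λ² - trace · λ + det = 0.
  trace = 8 + 6 = 14, det = 8·6 - (-6)² = 12.
Step 2 — discriminant:
  Δ = trace² - 4·det = 196 - 48 = 148.
Step 3 — eigenvalues:
  λ = (trace ± √Δ)/2 = (14 ± 12.1655)/2,
  λ_1 = 13.0828,  λ_2 = 0.9172.

Step 4 — unit eigenvector for λ_1: solve (Sigma - λ_1 I)v = 0. First row:
  (8 - 13.0828)·v_x + (-6)·v_y = 0, i.e. (-5.0828)·v_x + (-6)·v_y = 0,
  so v ∝ (b, λ_1 - a) = (-6, 5.0828); multiply by -1 so the first entry is positive: u = (6, -5.0828).
  ||u|| = √((6)² + (-5.0828)²) = √(61.8345) ≈ 7.8635,
  v_1 = u/||u|| ≈ (0.763, -0.6464) (||v_1|| = 1).

λ_1 = 13.0828,  λ_2 = 0.9172;  v_1 ≈ (0.763, -0.6464)


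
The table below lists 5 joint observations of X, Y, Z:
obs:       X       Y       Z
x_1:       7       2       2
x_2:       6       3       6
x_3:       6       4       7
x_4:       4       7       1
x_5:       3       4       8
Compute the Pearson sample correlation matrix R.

Step 1 — column means:
  mean(X) = (7 + 6 + 6 + 4 + 3) / 5 = 26/5 = 5.2
  mean(Y) = (2 + 3 + 4 + 7 + 4) / 5 = 20/5 = 4
  mean(Z) = (2 + 6 + 7 + 1 + 8) / 5 = 24/5 = 4.8

Step 2 — sample variances and covariances s[i,j] = (1/(n-1)) · Σ_k (x_{k,i} - mean_i) · (x_{k,j} - mean_j), with n-1 = 4:
  s[X,X] = ((1.8)·(1.8) + (0.8)·(0.8) + (0.8)·(0.8) + (-1.2)·(-1.2) + (-2.2)·(-2.2)) / 4 = 10.8/4 = 2.7
  s[X,Y] = ((1.8)·(-2) + (0.8)·(-1) + (0.8)·(0) + (-1.2)·(3) + (-2.2)·(0)) / 4 = -8/4 = -2
  s[X,Z] = ((1.8)·(-2.8) + (0.8)·(1.2) + (0.8)·(2.2) + (-1.2)·(-3.8) + (-2.2)·(3.2)) / 4 = -4.8/4 = -1.2
  s[Y,Y] = ((-2)·(-2) + (-1)·(-1) + (0)·(0) + (3)·(3) + (0)·(0)) / 4 = 14/4 = 3.5
  s[Y,Z] = ((-2)·(-2.8) + (-1)·(1.2) + (0)·(2.2) + (3)·(-3.8) + (0)·(3.2)) / 4 = -7/4 = -1.75
  s[Z,Z] = ((-2.8)·(-2.8) + (1.2)·(1.2) + (2.2)·(2.2) + (-3.8)·(-3.8) + (3.2)·(3.2)) / 4 = 38.8/4 = 9.7
  Sample standard deviations s_i = √(s[i,i]):
  s(X) = √(2.7) = 1.6432
  s(Y) = √(3.5) = 1.8708
  s(Z) = √(9.7) = 3.1145

Step 3 — r_{ij} = s_{ij} / (s_i · s_j):
  r[X,X] = 1 (diagonal).
  r[X,Y] = -2 / (1.6432 · 1.8708) = -2 / 3.0741 = -0.6506
  r[X,Z] = -1.2 / (1.6432 · 3.1145) = -1.2 / 5.1176 = -0.2345
  r[Y,Y] = 1 (diagonal).
  r[Y,Z] = -1.75 / (1.8708 · 3.1145) = -1.75 / 5.8267 = -0.3003
  r[Z,Z] = 1 (diagonal).

R is symmetric with unit diagonal. Assembling:

R = [[1, -0.6506, -0.2345],
 [-0.6506, 1, -0.3003],
 [-0.2345, -0.3003, 1]]


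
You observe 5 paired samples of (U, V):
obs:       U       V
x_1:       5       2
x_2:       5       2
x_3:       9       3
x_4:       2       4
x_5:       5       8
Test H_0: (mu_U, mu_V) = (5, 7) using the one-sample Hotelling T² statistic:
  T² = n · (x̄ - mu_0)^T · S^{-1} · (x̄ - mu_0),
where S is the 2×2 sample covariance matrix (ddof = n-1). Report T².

Step 1 — sample mean vector:
  mean(U) = (5 + 5 + 9 + 2 + 5) / 5 = 26/5 = 5.2
  mean(V) = (2 + 2 + 3 + 4 + 8) / 5 = 19/5 = 3.8
  x̄ = (5.2, 3.8),  deviation x̄ - mu_0 = (5.2, 3.8) - (5, 7) = (0.2, -3.2).

Step 2 — sample covariance matrix, S[i,j] = (1/(n-1)) · Σ_k (x_{k,i} - mean_i) · (x_{k,j} - mean_j), divisor n-1 = 4:
  S[U,U] = ((-0.2)·(-0.2) + (-0.2)·(-0.2) + (3.8)·(3.8) + (-3.2)·(-3.2) + (-0.2)·(-0.2)) / 4 = 24.8/4 = 6.2
  S[U,V] = ((-0.2)·(-1.8) + (-0.2)·(-1.8) + (3.8)·(-0.8) + (-3.2)·(0.2) + (-0.2)·(4.2)) / 4 = -3.8/4 = -0.95
  S[V,V] = ((-1.8)·(-1.8) + (-1.8)·(-1.8) + (-0.8)·(-0.8) + (0.2)·(0.2) + (4.2)·(4.2)) / 4 = 24.8/4 = 6.2
  S = [[6.2, -0.95],
 [-0.95, 6.2]].

Step 3 — invert S. det(S) = 6.2·6.2 - (-0.95)² = 37.5375.
  S^{-1} = (1/det) · [[d, -b], [-b, a]] = [[0.1652, 0.0253],
 [0.0253, 0.1652]].

Step 4 — quadratic form (x̄ - mu_0)^T · S^{-1} · (x̄ - mu_0):
  S^{-1} · (x̄ - mu_0) = (-0.048, -0.5235),
  (x̄ - mu_0)^T · [...] = (0.2)·(-0.048) + (-3.2)·(-0.5235) = 1.6655.

Step 5 — scale by n: T² = 5 · 1.6655 = 8.3277.

T² ≈ 8.3277


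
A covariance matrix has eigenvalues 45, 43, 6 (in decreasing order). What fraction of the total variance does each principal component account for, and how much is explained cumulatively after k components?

Step 1 — total variance = trace(Sigma) = Σ λ_i = 45 + 43 + 6 = 94.

Step 2 — fraction explained by component i = λ_i / Σ λ:
  PC1: 45/94 = 0.4787
  PC2: 43/94 = 0.4574
  PC3: 6/94 = 0.0638

Step 3 — cumulative fraction after k components = (λ_1 + ... + λ_k) / Σ λ:
  k = 1: 45/94 = 0.4787
  k = 2: (45 + 43)/94 = 88/94 = 0.9362
  k = 3: (45 + 43 + 6)/94 = 94/94 = 1

Summary (fraction, with percent):

explained: PC1 0.4787 (47.87%), PC2 0.4574 (45.74%), PC3 0.0638 (6.38%);  cumulative: 0.4787, 0.9362, 1


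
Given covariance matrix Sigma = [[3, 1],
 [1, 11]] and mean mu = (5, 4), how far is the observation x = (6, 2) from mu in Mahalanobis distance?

Step 1 — centre the observation: (x - mu) = (1, -2).

Step 2 — invert Sigma. det(Sigma) = 3·11 - (1)² = 32.
  Sigma^{-1} = (1/det) · [[d, -b], [-b, a]] = [[0.3438, -0.0312],
 [-0.0312, 0.0938]].

Step 3 — form the quadratic (x - mu)^T · Sigma^{-1} · (x - mu):
  Sigma^{-1} · (x - mu) = (0.4062, -0.2188).
  (x - mu)^T · [Sigma^{-1} · (x - mu)] = (1)·(0.4062) + (-2)·(-0.2188) = 0.8438.

Step 4 — take square root: d = √(0.8438) ≈ 0.9186.

d(x, mu) = √(0.8438) ≈ 0.9186


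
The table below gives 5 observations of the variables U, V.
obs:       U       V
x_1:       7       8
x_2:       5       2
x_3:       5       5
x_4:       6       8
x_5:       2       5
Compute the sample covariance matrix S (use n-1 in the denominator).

Step 1 — column means:
  mean(U) = (7 + 5 + 5 + 6 + 2) / 5 = 25/5 = 5
  mean(V) = (8 + 2 + 5 + 8 + 5) / 5 = 28/5 = 5.6

Step 2 — sample covariance S[i,j] = (1/(n-1)) · Σ_k (x_{k,i} - mean_i) · (x_{k,j} - mean_j), with n-1 = 4.
  S[U,U] = ((2)·(2) + (0)·(0) + (0)·(0) + (1)·(1) + (-3)·(-3)) / 4 = 14/4 = 3.5
  S[U,V] = ((2)·(2.4) + (0)·(-3.6) + (0)·(-0.6) + (1)·(2.4) + (-3)·(-0.6)) / 4 = 9/4 = 2.25
  S[V,V] = ((2.4)·(2.4) + (-3.6)·(-3.6) + (-0.6)·(-0.6) + (2.4)·(2.4) + (-0.6)·(-0.6)) / 4 = 25.2/4 = 6.3

S is symmetric (S[j,i] = S[i,j]). Assembling:

S = [[3.5, 2.25],
 [2.25, 6.3]]


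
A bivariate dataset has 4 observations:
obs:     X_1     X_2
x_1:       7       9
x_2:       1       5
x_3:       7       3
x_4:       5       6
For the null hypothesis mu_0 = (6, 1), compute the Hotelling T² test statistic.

Step 1 — sample mean vector:
  mean(X_1) = (7 + 1 + 7 + 5) / 4 = 20/4 = 5
  mean(X_2) = (9 + 5 + 3 + 6) / 4 = 23/4 = 5.75
  x̄ = (5, 5.75),  deviation x̄ - mu_0 = (5, 5.75) - (6, 1) = (-1, 4.75).

Step 2 — sample covariance matrix, S[i,j] = (1/(n-1)) · Σ_k (x_{k,i} - mean_i) · (x_{k,j} - mean_j), divisor n-1 = 3:
  S[X_1,X_1] = ((2)·(2) + (-4)·(-4) + (2)·(2) + (0)·(0)) / 3 = 24/3 = 8
  S[X_1,X_2] = ((2)·(3.25) + (-4)·(-0.75) + (2)·(-2.75) + (0)·(0.25)) / 3 = 4/3 = 1.3333
  S[X_2,X_2] = ((3.25)·(3.25) + (-0.75)·(-0.75) + (-2.75)·(-2.75) + (0.25)·(0.25)) / 3 = 18.75/3 = 6.25
  S = [[8, 1.3333],
 [1.3333, 6.25]].

Step 3 — invert S. det(S) = 8·6.25 - (1.3333)² = 48.2222.
  S^{-1} = (1/det) · [[d, -b], [-b, a]] = [[0.1296, -0.0276],
 [-0.0276, 0.1659]].

Step 4 — quadratic form (x̄ - mu_0)^T · S^{-1} · (x̄ - mu_0):
  S^{-1} · (x̄ - mu_0) = (-0.2609, 0.8157),
  (x̄ - mu_0)^T · [...] = (-1)·(-0.2609) + (4.75)·(0.8157) = 4.1354.

Step 5 — scale by n: T² = 4 · 4.1354 = 16.5415.

T² ≈ 16.5415


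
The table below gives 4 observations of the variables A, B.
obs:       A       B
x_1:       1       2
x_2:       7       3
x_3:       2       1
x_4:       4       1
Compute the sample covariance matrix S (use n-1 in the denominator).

Step 1 — column means:
  mean(A) = (1 + 7 + 2 + 4) / 4 = 14/4 = 3.5
  mean(B) = (2 + 3 + 1 + 1) / 4 = 7/4 = 1.75

Step 2 — sample covariance S[i,j] = (1/(n-1)) · Σ_k (x_{k,i} - mean_i) · (x_{k,j} - mean_j), with n-1 = 3.
  S[A,A] = ((-2.5)·(-2.5) + (3.5)·(3.5) + (-1.5)·(-1.5) + (0.5)·(0.5)) / 3 = 21/3 = 7
  S[A,B] = ((-2.5)·(0.25) + (3.5)·(1.25) + (-1.5)·(-0.75) + (0.5)·(-0.75)) / 3 = 4.5/3 = 1.5
  S[B,B] = ((0.25)·(0.25) + (1.25)·(1.25) + (-0.75)·(-0.75) + (-0.75)·(-0.75)) / 3 = 2.75/3 = 0.9167

S is symmetric (S[j,i] = S[i,j]). Assembling:

S = [[7, 1.5],
 [1.5, 0.9167]]


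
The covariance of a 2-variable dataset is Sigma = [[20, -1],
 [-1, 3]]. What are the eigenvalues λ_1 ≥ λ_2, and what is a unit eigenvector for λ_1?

Step 1 — characteristic polynomial of 2×2 Sigma:
  det(Sigma - λI) = λ² - trace · λ + det = 0.
  trace = 20 + 3 = 23, det = 20·3 - (-1)² = 59.
Step 2 — discriminant:
  Δ = trace² - 4·det = 529 - 236 = 293.
Step 3 — eigenvalues:
  λ = (trace ± √Δ)/2 = (23 ± 17.1172)/2,
  λ_1 = 20.0586,  λ_2 = 2.9414.

Step 4 — unit eigenvector for λ_1: solve (Sigma - λ_1 I)v = 0. First row:
  (20 - 20.0586)·v_x + (-1)·v_y = 0, i.e. (-0.0586)·v_x + (-1)·v_y = 0,
  so v ∝ (b, λ_1 - a) = (-1, 0.0586); multiply by -1 so the first entry is positive: u = (1, -0.0586).
  ||u|| = √((1)² + (-0.0586)²) = √(1.0034) ≈ 1.0017,
  v_1 = u/||u|| ≈ (0.9983, -0.0585) (||v_1|| = 1).

λ_1 = 20.0586,  λ_2 = 2.9414;  v_1 ≈ (0.9983, -0.0585)


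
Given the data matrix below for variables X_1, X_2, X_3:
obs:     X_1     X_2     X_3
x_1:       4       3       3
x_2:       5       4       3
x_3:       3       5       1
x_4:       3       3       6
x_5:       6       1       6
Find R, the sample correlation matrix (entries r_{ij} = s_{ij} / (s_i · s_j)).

Step 1 — column means:
  mean(X_1) = (4 + 5 + 3 + 3 + 6) / 5 = 21/5 = 4.2
  mean(X_2) = (3 + 4 + 5 + 3 + 1) / 5 = 16/5 = 3.2
  mean(X_3) = (3 + 3 + 1 + 6 + 6) / 5 = 19/5 = 3.8

Step 2 — sample variances and covariances s[i,j] = (1/(n-1)) · Σ_k (x_{k,i} - mean_i) · (x_{k,j} - mean_j), with n-1 = 4:
  s[X_1,X_1] = ((-0.2)·(-0.2) + (0.8)·(0.8) + (-1.2)·(-1.2) + (-1.2)·(-1.2) + (1.8)·(1.8)) / 4 = 6.8/4 = 1.7
  s[X_1,X_2] = ((-0.2)·(-0.2) + (0.8)·(0.8) + (-1.2)·(1.8) + (-1.2)·(-0.2) + (1.8)·(-2.2)) / 4 = -5.2/4 = -1.3
  s[X_1,X_3] = ((-0.2)·(-0.8) + (0.8)·(-0.8) + (-1.2)·(-2.8) + (-1.2)·(2.2) + (1.8)·(2.2)) / 4 = 4.2/4 = 1.05
  s[X_2,X_2] = ((-0.2)·(-0.2) + (0.8)·(0.8) + (1.8)·(1.8) + (-0.2)·(-0.2) + (-2.2)·(-2.2)) / 4 = 8.8/4 = 2.2
  s[X_2,X_3] = ((-0.2)·(-0.8) + (0.8)·(-0.8) + (1.8)·(-2.8) + (-0.2)·(2.2) + (-2.2)·(2.2)) / 4 = -10.8/4 = -2.7
  s[X_3,X_3] = ((-0.8)·(-0.8) + (-0.8)·(-0.8) + (-2.8)·(-2.8) + (2.2)·(2.2) + (2.2)·(2.2)) / 4 = 18.8/4 = 4.7
  Sample standard deviations s_i = √(s[i,i]):
  s(X_1) = √(1.7) = 1.3038
  s(X_2) = √(2.2) = 1.4832
  s(X_3) = √(4.7) = 2.1679

Step 3 — r_{ij} = s_{ij} / (s_i · s_j):
  r[X_1,X_1] = 1 (diagonal).
  r[X_1,X_2] = -1.3 / (1.3038 · 1.4832) = -1.3 / 1.9339 = -0.6722
  r[X_1,X_3] = 1.05 / (1.3038 · 2.1679) = 1.05 / 2.8267 = 0.3715
  r[X_2,X_2] = 1 (diagonal).
  r[X_2,X_3] = -2.7 / (1.4832 · 2.1679) = -2.7 / 3.2156 = -0.8397
  r[X_3,X_3] = 1 (diagonal).

R is symmetric with unit diagonal. Assembling:

R = [[1, -0.6722, 0.3715],
 [-0.6722, 1, -0.8397],
 [0.3715, -0.8397, 1]]


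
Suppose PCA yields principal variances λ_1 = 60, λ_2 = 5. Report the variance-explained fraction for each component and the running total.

Step 1 — total variance = trace(Sigma) = Σ λ_i = 60 + 5 = 65.

Step 2 — fraction explained by component i = λ_i / Σ λ:
  PC1: 60/65 = 0.9231
  PC2: 5/65 = 0.0769

Step 3 — cumulative fraction after k components = (λ_1 + ... + λ_k) / Σ λ:
  k = 1: 60/65 = 0.9231
  k = 2: (60 + 5)/65 = 65/65 = 1

Summary (fraction, with percent):

explained: PC1 0.9231 (92.31%), PC2 0.0769 (7.69%);  cumulative: 0.9231, 1


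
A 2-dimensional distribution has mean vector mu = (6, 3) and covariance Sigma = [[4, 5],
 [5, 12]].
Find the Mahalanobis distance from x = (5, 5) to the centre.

Step 1 — centre the observation: (x - mu) = (-1, 2).

Step 2 — invert Sigma. det(Sigma) = 4·12 - (5)² = 23.
  Sigma^{-1} = (1/det) · [[d, -b], [-b, a]] = [[0.5217, -0.2174],
 [-0.2174, 0.1739]].

Step 3 — form the quadratic (x - mu)^T · Sigma^{-1} · (x - mu):
  Sigma^{-1} · (x - mu) = (-0.9565, 0.5652).
  (x - mu)^T · [Sigma^{-1} · (x - mu)] = (-1)·(-0.9565) + (2)·(0.5652) = 2.087.

Step 4 — take square root: d = √(2.087) ≈ 1.4446.

d(x, mu) = √(2.087) ≈ 1.4446


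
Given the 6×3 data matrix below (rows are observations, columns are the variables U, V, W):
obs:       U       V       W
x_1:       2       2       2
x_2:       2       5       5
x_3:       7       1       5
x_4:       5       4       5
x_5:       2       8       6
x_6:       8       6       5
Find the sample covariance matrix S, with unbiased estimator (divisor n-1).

Step 1 — column means:
  mean(U) = (2 + 2 + 7 + 5 + 2 + 8) / 6 = 26/6 = 4.3333
  mean(V) = (2 + 5 + 1 + 4 + 8 + 6) / 6 = 26/6 = 4.3333
  mean(W) = (2 + 5 + 5 + 5 + 6 + 5) / 6 = 28/6 = 4.6667

Step 2 — sample covariance S[i,j] = (1/(n-1)) · Σ_k (x_{k,i} - mean_i) · (x_{k,j} - mean_j), with n-1 = 5.
  S[U,U] = ((-2.3333)·(-2.3333) + (-2.3333)·(-2.3333) + (2.6667)·(2.6667) + (0.6667)·(0.6667) + (-2.3333)·(-2.3333) + (3.6667)·(3.6667)) / 5 = 37.3333/5 = 7.4667
  S[U,V] = ((-2.3333)·(-2.3333) + (-2.3333)·(0.6667) + (2.6667)·(-3.3333) + (0.6667)·(-0.3333) + (-2.3333)·(3.6667) + (3.6667)·(1.6667)) / 5 = -7.6667/5 = -1.5333
  S[U,W] = ((-2.3333)·(-2.6667) + (-2.3333)·(0.3333) + (2.6667)·(0.3333) + (0.6667)·(0.3333) + (-2.3333)·(1.3333) + (3.6667)·(0.3333)) / 5 = 4.6667/5 = 0.9333
  S[V,V] = ((-2.3333)·(-2.3333) + (0.6667)·(0.6667) + (-3.3333)·(-3.3333) + (-0.3333)·(-0.3333) + (3.6667)·(3.6667) + (1.6667)·(1.6667)) / 5 = 33.3333/5 = 6.6667
  S[V,W] = ((-2.3333)·(-2.6667) + (0.6667)·(0.3333) + (-3.3333)·(0.3333) + (-0.3333)·(0.3333) + (3.6667)·(1.3333) + (1.6667)·(0.3333)) / 5 = 10.6667/5 = 2.1333
  S[W,W] = ((-2.6667)·(-2.6667) + (0.3333)·(0.3333) + (0.3333)·(0.3333) + (0.3333)·(0.3333) + (1.3333)·(1.3333) + (0.3333)·(0.3333)) / 5 = 9.3333/5 = 1.8667

S is symmetric (S[j,i] = S[i,j]). Assembling:

S = [[7.4667, -1.5333, 0.9333],
 [-1.5333, 6.6667, 2.1333],
 [0.9333, 2.1333, 1.8667]]


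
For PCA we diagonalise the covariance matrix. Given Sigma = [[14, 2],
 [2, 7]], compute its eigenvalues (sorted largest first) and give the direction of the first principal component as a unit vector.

Step 1 — characteristic polynomial of 2×2 Sigma:
  det(Sigma - λI) = λ² - trace · λ + det = 0.
  trace = 14 + 7 = 21, det = 14·7 - (2)² = 94.
Step 2 — discriminant:
  Δ = trace² - 4·det = 441 - 376 = 65.
Step 3 — eigenvalues:
  λ = (trace ± √Δ)/2 = (21 ± 8.0623)/2,
  λ_1 = 14.5311,  λ_2 = 6.4689.

Step 4 — unit eigenvector for λ_1: solve (Sigma - λ_1 I)v = 0. First row:
  (14 - 14.5311)·v_x + (2)·v_y = 0, i.e. (-0.5311)·v_x + (2)·v_y = 0,
  so v ∝ (b, λ_1 - a) = (2, 0.5311) = u.
  ||u|| = √((2)² + (0.5311)²) = √(4.2821) ≈ 2.0693,
  v_1 = u/||u|| ≈ (0.9665, 0.2567) (||v_1|| = 1).

λ_1 = 14.5311,  λ_2 = 6.4689;  v_1 ≈ (0.9665, 0.2567)


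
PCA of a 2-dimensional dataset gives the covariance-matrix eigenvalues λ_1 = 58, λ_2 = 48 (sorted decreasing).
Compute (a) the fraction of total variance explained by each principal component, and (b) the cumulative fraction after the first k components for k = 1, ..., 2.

Step 1 — total variance = trace(Sigma) = Σ λ_i = 58 + 48 = 106.

Step 2 — fraction explained by component i = λ_i / Σ λ:
  PC1: 58/106 = 0.5472
  PC2: 48/106 = 0.4528

Step 3 — cumulative fraction after k components = (λ_1 + ... + λ_k) / Σ λ:
  k = 1: 58/106 = 0.5472
  k = 2: (58 + 48)/106 = 106/106 = 1

Summary (fraction, with percent):

explained: PC1 0.5472 (54.72%), PC2 0.4528 (45.28%);  cumulative: 0.5472, 1


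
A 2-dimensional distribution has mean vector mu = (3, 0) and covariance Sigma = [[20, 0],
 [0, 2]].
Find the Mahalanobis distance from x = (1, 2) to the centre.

Step 1 — centre the observation: (x - mu) = (-2, 2).

Step 2 — invert Sigma. det(Sigma) = 20·2 - (0)² = 40.
  Sigma^{-1} = (1/det) · [[d, -b], [-b, a]] = [[0.05, 0],
 [0, 0.5]].

Step 3 — form the quadratic (x - mu)^T · Sigma^{-1} · (x - mu):
  Sigma^{-1} · (x - mu) = (-0.1, 1).
  (x - mu)^T · [Sigma^{-1} · (x - mu)] = (-2)·(-0.1) + (2)·(1) = 2.2.

Step 4 — take square root: d = √(2.2) ≈ 1.4832.

d(x, mu) = √(2.2) ≈ 1.4832


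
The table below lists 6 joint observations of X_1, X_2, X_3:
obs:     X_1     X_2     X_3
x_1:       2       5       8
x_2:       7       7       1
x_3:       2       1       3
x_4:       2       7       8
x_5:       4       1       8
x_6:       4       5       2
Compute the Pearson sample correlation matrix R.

Step 1 — column means:
  mean(X_1) = (2 + 7 + 2 + 2 + 4 + 4) / 6 = 21/6 = 3.5
  mean(X_2) = (5 + 7 + 1 + 7 + 1 + 5) / 6 = 26/6 = 4.3333
  mean(X_3) = (8 + 1 + 3 + 8 + 8 + 2) / 6 = 30/6 = 5

Step 2 — sample variances and covariances s[i,j] = (1/(n-1)) · Σ_k (x_{k,i} - mean_i) · (x_{k,j} - mean_j), with n-1 = 5:
  s[X_1,X_1] = ((-1.5)·(-1.5) + (3.5)·(3.5) + (-1.5)·(-1.5) + (-1.5)·(-1.5) + (0.5)·(0.5) + (0.5)·(0.5)) / 5 = 19.5/5 = 3.9
  s[X_1,X_2] = ((-1.5)·(0.6667) + (3.5)·(2.6667) + (-1.5)·(-3.3333) + (-1.5)·(2.6667) + (0.5)·(-3.3333) + (0.5)·(0.6667)) / 5 = 8/5 = 1.6
  s[X_1,X_3] = ((-1.5)·(3) + (3.5)·(-4) + (-1.5)·(-2) + (-1.5)·(3) + (0.5)·(3) + (0.5)·(-3)) / 5 = -20/5 = -4
  s[X_2,X_2] = ((0.6667)·(0.6667) + (2.6667)·(2.6667) + (-3.3333)·(-3.3333) + (2.6667)·(2.6667) + (-3.3333)·(-3.3333) + (0.6667)·(0.6667)) / 5 = 37.3333/5 = 7.4667
  s[X_2,X_3] = ((0.6667)·(3) + (2.6667)·(-4) + (-3.3333)·(-2) + (2.6667)·(3) + (-3.3333)·(3) + (0.6667)·(-3)) / 5 = -6/5 = -1.2
  s[X_3,X_3] = ((3)·(3) + (-4)·(-4) + (-2)·(-2) + (3)·(3) + (3)·(3) + (-3)·(-3)) / 5 = 56/5 = 11.2
  Sample standard deviations s_i = √(s[i,i]):
  s(X_1) = √(3.9) = 1.9748
  s(X_2) = √(7.4667) = 2.7325
  s(X_3) = √(11.2) = 3.3466

Step 3 — r_{ij} = s_{ij} / (s_i · s_j):
  r[X_1,X_1] = 1 (diagonal).
  r[X_1,X_2] = 1.6 / (1.9748 · 2.7325) = 1.6 / 5.3963 = 0.2965
  r[X_1,X_3] = -4 / (1.9748 · 3.3466) = -4 / 6.6091 = -0.6052
  r[X_2,X_2] = 1 (diagonal).
  r[X_2,X_3] = -1.2 / (2.7325 · 3.3466) = -1.2 / 9.1448 = -0.1312
  r[X_3,X_3] = 1 (diagonal).

R is symmetric with unit diagonal. Assembling:

R = [[1, 0.2965, -0.6052],
 [0.2965, 1, -0.1312],
 [-0.6052, -0.1312, 1]]
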